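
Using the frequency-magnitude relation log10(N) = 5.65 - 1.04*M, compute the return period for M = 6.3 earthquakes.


log10(N) = 5.65 - 1.04*6.3 = -0.902
N = 10^-0.902 = 0.125314
T = 1/N = 1/0.125314 = 7.9799 years

7.9799


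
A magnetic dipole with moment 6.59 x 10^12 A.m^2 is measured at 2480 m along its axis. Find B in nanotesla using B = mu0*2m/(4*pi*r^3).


m = 6.59 x 10^12 = 6590000000000 A.m^2
2m = 13180000000000 A.m^2
r^3 = 2480^3 = 15252992000
B = (4pi*10^-7) * 13180000000000 / (4*pi * 15252992000) * 1e9
= 16562476.469725 / 191674750449.86 * 1e9
= 86409.2763 nT

86409.2763


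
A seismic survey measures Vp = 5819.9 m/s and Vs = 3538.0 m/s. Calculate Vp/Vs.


Vp/Vs = 5819.9 / 3538.0
= 1.645

1.645


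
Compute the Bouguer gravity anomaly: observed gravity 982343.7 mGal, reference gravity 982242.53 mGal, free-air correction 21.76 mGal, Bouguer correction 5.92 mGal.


BA = g_obs - g_ref + FAC - BC
= 982343.7 - 982242.53 + 21.76 - 5.92
= 117.01 mGal

117.01


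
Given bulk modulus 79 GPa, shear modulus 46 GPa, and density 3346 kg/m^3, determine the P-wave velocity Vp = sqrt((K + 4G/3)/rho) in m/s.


First compute the effective modulus:
K + 4G/3 = 79e9 + 4*46e9/3 = 140333333333.33 Pa
Then divide by density:
140333333333.33 / 3346 = 41940625.6226 Pa/(kg/m^3)
Take the square root:
Vp = sqrt(41940625.6226) = 6476.16 m/s

6476.16


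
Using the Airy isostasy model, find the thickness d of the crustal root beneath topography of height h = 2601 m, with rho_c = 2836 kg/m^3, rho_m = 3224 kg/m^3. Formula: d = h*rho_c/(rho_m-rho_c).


rho_m - rho_c = 3224 - 2836 = 388
d = 2601 * 2836 / 388
= 7376436 / 388
= 19011.43 m

19011.43


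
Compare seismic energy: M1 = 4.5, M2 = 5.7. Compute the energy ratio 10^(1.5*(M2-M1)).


M2 - M1 = 5.7 - 4.5 = 1.2
1.5 * 1.2 = 1.8
ratio = 10^1.8 = 63.1

63.1


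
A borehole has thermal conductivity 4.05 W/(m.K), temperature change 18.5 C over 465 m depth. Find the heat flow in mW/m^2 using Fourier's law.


q = k * dT / dz * 1000
= 4.05 * 18.5 / 465 * 1000
= 0.161129 * 1000
= 161.129 mW/m^2

161.129


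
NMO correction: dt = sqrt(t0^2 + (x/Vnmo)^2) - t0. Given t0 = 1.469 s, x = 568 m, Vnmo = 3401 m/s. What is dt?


x/Vnmo = 568/3401 = 0.16701
(x/Vnmo)^2 = 0.027892
t0^2 = 2.157961
sqrt(2.157961 + 0.027892) = 1.478463
dt = 1.478463 - 1.469 = 0.009463

0.009463


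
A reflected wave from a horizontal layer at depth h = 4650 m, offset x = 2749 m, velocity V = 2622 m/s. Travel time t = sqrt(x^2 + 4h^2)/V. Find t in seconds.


x^2 + 4h^2 = 2749^2 + 4*4650^2 = 7557001 + 86490000 = 94047001
sqrt(94047001) = 9697.7833
t = 9697.7833 / 2622 = 3.6986 s

3.6986


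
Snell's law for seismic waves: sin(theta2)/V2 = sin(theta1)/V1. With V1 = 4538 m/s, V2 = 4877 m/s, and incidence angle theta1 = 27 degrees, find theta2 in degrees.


sin(theta1) = sin(27 deg) = 0.45399
sin(theta2) = V2/V1 * sin(theta1) = 4877/4538 * 0.45399 = 0.487905
theta2 = arcsin(0.487905) = 29.203 degrees

29.203


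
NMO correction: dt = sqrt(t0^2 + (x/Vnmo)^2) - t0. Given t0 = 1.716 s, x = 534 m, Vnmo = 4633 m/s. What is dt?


x/Vnmo = 534/4633 = 0.11526
(x/Vnmo)^2 = 0.013285
t0^2 = 2.944656
sqrt(2.944656 + 0.013285) = 1.719867
dt = 1.719867 - 1.716 = 0.003867

0.003867


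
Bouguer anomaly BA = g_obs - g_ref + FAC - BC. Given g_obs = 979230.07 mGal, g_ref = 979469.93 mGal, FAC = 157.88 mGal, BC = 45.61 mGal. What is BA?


BA = g_obs - g_ref + FAC - BC
= 979230.07 - 979469.93 + 157.88 - 45.61
= -127.59 mGal

-127.59


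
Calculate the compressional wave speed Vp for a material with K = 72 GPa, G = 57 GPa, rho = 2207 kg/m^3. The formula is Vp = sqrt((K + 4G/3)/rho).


First compute the effective modulus:
K + 4G/3 = 72e9 + 4*57e9/3 = 148000000000.0 Pa
Then divide by density:
148000000000.0 / 2207 = 67059356.5927 Pa/(kg/m^3)
Take the square root:
Vp = sqrt(67059356.5927) = 8188.98 m/s

8188.98


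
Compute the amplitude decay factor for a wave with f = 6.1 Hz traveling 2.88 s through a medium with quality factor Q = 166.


pi*f*t/Q = pi*6.1*2.88/166 = 0.332479
A/A0 = exp(-0.332479) = 0.717144

0.717144


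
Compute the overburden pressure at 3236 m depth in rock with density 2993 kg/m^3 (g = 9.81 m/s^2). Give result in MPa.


P = rho * g * z / 1e6
= 2993 * 9.81 * 3236 / 1e6
= 95013263.88 / 1e6
= 95.0133 MPa

95.0133


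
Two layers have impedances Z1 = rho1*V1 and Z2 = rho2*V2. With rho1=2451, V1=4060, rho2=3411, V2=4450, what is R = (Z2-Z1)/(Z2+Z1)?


Z1 = 2451 * 4060 = 9951060
Z2 = 3411 * 4450 = 15178950
R = (15178950 - 9951060) / (15178950 + 9951060) = 5227890 / 25130010 = 0.208

0.208


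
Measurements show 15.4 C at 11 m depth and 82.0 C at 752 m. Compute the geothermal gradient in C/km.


dT = 82.0 - 15.4 = 66.6 C
dz = 752 - 11 = 741 m
gradient = dT/dz * 1000 = 66.6/741 * 1000 = 89.8785 C/km

89.8785


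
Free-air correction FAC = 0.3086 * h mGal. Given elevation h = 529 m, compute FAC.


FAC = 0.3086 * h
= 0.3086 * 529
= 163.2494 mGal

163.2494


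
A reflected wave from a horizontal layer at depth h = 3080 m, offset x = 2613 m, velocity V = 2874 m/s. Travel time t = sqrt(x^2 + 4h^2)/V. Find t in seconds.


x^2 + 4h^2 = 2613^2 + 4*3080^2 = 6827769 + 37945600 = 44773369
sqrt(44773369) = 6691.2905
t = 6691.2905 / 2874 = 2.3282 s

2.3282


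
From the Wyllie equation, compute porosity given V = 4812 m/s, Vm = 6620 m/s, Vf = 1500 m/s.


1/V - 1/Vm = 1/4812 - 1/6620 = 5.676e-05
1/Vf - 1/Vm = 1/1500 - 1/6620 = 0.00051561
phi = 5.676e-05 / 0.00051561 = 0.1101

0.1101


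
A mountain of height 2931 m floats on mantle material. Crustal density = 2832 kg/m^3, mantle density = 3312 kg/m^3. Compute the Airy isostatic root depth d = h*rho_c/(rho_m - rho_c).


rho_m - rho_c = 3312 - 2832 = 480
d = 2931 * 2832 / 480
= 8300592 / 480
= 17292.9 m

17292.9


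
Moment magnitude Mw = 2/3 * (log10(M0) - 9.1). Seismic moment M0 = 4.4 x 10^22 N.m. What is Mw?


log10(M0) = log10(4.4 x 10^22) = 22.6435
Mw = 2/3 * (22.6435 - 9.1)
= 2/3 * 13.5435
= 9.03

9.03


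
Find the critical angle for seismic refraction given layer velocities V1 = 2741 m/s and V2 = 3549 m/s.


V1/V2 = 2741/3549 = 0.77233
theta_c = arcsin(0.77233) = 50.5636 degrees

50.5636


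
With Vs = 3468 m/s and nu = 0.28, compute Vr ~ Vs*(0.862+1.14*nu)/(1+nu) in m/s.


Numerator factor = 0.862 + 1.14*0.28 = 1.1812
Denominator = 1 + 0.28 = 1.28
Vr = 3468 * 1.1812 / 1.28 = 3200.31 m/s

3200.31


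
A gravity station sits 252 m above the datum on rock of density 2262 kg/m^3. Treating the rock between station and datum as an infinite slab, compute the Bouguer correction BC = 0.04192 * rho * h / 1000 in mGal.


BC = 0.04192 * rho * h / 1000
= 0.04192 * 2262 * 252 / 1000
= 23.8954 mGal

23.8954


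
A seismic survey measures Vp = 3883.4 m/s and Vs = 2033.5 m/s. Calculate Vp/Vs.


Vp/Vs = 3883.4 / 2033.5
= 1.9097

1.9097


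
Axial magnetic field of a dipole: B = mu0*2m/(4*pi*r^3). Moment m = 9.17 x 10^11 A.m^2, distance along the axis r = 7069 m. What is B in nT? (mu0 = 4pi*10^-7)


m = 9.17 x 10^11 = 917000000000 A.m^2
2m = 1834000000000 A.m^2
r^3 = 7069^3 = 353243309509
B = (4pi*10^-7) * 1834000000000 / (4*pi * 353243309509) * 1e9
= 2304672.370673 / 4438986344332.88 * 1e9
= 519.1889 nT

519.1889


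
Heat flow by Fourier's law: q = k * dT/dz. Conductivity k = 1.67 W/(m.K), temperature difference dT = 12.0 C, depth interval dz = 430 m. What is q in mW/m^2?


q = k * dT / dz * 1000
= 1.67 * 12.0 / 430 * 1000
= 0.046605 * 1000
= 46.6047 mW/m^2

46.6047


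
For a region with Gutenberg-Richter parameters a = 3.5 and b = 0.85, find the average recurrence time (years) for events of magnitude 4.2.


log10(N) = 3.5 - 0.85*4.2 = -0.07
N = 10^-0.07 = 0.851138
T = 1/N = 1/0.851138 = 1.1749 years

1.1749


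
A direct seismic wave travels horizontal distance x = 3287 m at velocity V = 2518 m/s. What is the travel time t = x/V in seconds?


t = x / V
= 3287 / 2518
= 1.3054 s

1.3054


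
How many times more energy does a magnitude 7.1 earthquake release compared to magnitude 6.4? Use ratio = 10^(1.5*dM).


M2 - M1 = 7.1 - 6.4 = 0.7
1.5 * 0.7 = 1.05
ratio = 10^1.05 = 11.22

11.22


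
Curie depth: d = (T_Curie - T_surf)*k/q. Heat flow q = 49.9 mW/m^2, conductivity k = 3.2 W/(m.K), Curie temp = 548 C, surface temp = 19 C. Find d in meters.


T_Curie - T_surf = 548 - 19 = 529 C
Convert q to W/m^2: 49.9 mW/m^2 = 0.0499 W/m^2
d = 529 * 3.2 / 0.0499 = 33923.85 m

33923.85


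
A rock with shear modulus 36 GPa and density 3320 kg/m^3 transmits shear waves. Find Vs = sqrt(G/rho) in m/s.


Convert G to Pa: G = 36e9 Pa
Compute G/rho = 36e9 / 3320 = 10843373.494
Vs = sqrt(10843373.494) = 3292.93 m/s

3292.93


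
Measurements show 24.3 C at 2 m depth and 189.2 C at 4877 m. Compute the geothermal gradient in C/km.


dT = 189.2 - 24.3 = 164.9 C
dz = 4877 - 2 = 4875 m
gradient = dT/dz * 1000 = 164.9/4875 * 1000 = 33.8256 C/km

33.8256


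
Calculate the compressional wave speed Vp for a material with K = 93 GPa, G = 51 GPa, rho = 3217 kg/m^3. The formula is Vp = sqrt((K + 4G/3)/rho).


First compute the effective modulus:
K + 4G/3 = 93e9 + 4*51e9/3 = 161000000000.0 Pa
Then divide by density:
161000000000.0 / 3217 = 50046627.2925 Pa/(kg/m^3)
Take the square root:
Vp = sqrt(50046627.2925) = 7074.36 m/s

7074.36


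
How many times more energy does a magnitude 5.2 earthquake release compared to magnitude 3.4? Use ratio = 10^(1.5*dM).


M2 - M1 = 5.2 - 3.4 = 1.8
1.5 * 1.8 = 2.7
ratio = 10^2.7 = 501.19

501.19


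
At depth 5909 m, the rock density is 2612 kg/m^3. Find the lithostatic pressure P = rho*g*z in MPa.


P = rho * g * z / 1e6
= 2612 * 9.81 * 5909 / 1e6
= 151410561.48 / 1e6
= 151.4106 MPa

151.4106


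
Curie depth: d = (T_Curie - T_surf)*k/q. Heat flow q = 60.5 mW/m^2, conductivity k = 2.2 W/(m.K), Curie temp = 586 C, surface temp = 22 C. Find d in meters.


T_Curie - T_surf = 586 - 22 = 564 C
Convert q to W/m^2: 60.5 mW/m^2 = 0.0605 W/m^2
d = 564 * 2.2 / 0.0605 = 20509.09 m

20509.09


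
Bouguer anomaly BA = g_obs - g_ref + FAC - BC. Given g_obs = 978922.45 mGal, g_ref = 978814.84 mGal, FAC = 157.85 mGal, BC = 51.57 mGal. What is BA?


BA = g_obs - g_ref + FAC - BC
= 978922.45 - 978814.84 + 157.85 - 51.57
= 213.89 mGal

213.89


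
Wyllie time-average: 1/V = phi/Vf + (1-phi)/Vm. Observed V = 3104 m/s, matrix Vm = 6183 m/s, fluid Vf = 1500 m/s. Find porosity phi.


1/V - 1/Vm = 1/3104 - 1/6183 = 0.00016043
1/Vf - 1/Vm = 1/1500 - 1/6183 = 0.00050493
phi = 0.00016043 / 0.00050493 = 0.3177

0.3177


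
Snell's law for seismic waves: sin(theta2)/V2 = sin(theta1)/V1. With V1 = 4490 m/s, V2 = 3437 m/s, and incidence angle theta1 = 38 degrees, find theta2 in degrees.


sin(theta1) = sin(38 deg) = 0.615661
sin(theta2) = V2/V1 * sin(theta1) = 3437/4490 * 0.615661 = 0.471276
theta2 = arcsin(0.471276) = 28.1171 degrees

28.1171


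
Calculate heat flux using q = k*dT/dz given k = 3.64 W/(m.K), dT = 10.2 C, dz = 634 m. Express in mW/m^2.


q = k * dT / dz * 1000
= 3.64 * 10.2 / 634 * 1000
= 0.058562 * 1000
= 58.5615 mW/m^2

58.5615


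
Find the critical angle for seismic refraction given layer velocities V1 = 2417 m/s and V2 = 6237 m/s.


V1/V2 = 2417/6237 = 0.387526
theta_c = arcsin(0.387526) = 22.8007 degrees

22.8007


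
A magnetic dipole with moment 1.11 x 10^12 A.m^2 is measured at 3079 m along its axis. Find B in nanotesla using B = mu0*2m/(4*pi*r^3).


m = 1.11 x 10^12 = 1110000000000 A.m^2
2m = 2220000000000 A.m^2
r^3 = 3079^3 = 29189662039
B = (4pi*10^-7) * 2220000000000 / (4*pi * 29189662039) * 1e9
= 2789734.276388 / 366808111289.97 * 1e9
= 7605.4324 nT

7605.4324


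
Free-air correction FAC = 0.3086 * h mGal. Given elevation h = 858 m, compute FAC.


FAC = 0.3086 * h
= 0.3086 * 858
= 264.7788 mGal

264.7788


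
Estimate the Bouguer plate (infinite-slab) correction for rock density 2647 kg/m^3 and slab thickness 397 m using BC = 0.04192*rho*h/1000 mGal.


BC = 0.04192 * rho * h / 1000
= 0.04192 * 2647 * 397 / 1000
= 44.052 mGal

44.052


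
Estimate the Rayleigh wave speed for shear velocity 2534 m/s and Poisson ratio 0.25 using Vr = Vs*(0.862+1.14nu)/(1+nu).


Numerator factor = 0.862 + 1.14*0.25 = 1.147
Denominator = 1 + 0.25 = 1.25
Vr = 2534 * 1.147 / 1.25 = 2325.2 m/s

2325.2


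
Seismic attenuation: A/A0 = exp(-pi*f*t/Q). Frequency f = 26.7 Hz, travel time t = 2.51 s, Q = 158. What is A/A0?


pi*f*t/Q = pi*26.7*2.51/158 = 1.332532
A/A0 = exp(-1.332532) = 0.263808

0.263808


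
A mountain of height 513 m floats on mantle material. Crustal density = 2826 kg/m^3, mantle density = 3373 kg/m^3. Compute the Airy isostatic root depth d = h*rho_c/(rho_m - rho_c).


rho_m - rho_c = 3373 - 2826 = 547
d = 513 * 2826 / 547
= 1449738 / 547
= 2650.34 m

2650.34


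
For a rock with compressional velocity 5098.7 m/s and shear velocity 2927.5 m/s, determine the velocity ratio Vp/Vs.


Vp/Vs = 5098.7 / 2927.5
= 1.7417

1.7417


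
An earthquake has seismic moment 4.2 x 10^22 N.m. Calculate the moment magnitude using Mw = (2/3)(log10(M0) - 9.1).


log10(M0) = log10(4.2 x 10^22) = 22.6232
Mw = 2/3 * (22.6232 - 9.1)
= 2/3 * 13.5232
= 9.02

9.02


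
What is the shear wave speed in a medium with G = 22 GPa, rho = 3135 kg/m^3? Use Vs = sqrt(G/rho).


Convert G to Pa: G = 22e9 Pa
Compute G/rho = 22e9 / 3135 = 7017543.8596
Vs = sqrt(7017543.8596) = 2649.06 m/s

2649.06


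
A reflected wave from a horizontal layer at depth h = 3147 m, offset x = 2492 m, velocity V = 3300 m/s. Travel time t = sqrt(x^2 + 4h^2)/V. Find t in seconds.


x^2 + 4h^2 = 2492^2 + 4*3147^2 = 6210064 + 39614436 = 45824500
sqrt(45824500) = 6769.3796
t = 6769.3796 / 3300 = 2.0513 s

2.0513


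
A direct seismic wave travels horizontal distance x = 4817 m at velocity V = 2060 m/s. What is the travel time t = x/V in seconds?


t = x / V
= 4817 / 2060
= 2.3383 s

2.3383


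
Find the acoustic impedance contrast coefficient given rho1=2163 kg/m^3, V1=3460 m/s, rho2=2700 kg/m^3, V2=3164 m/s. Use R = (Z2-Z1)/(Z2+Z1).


Z1 = 2163 * 3460 = 7483980
Z2 = 2700 * 3164 = 8542800
R = (8542800 - 7483980) / (8542800 + 7483980) = 1058820 / 16026780 = 0.0661

0.0661


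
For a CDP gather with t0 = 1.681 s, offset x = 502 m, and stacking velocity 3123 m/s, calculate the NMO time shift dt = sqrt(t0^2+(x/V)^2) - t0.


x/Vnmo = 502/3123 = 0.160743
(x/Vnmo)^2 = 0.025838
t0^2 = 2.825761
sqrt(2.825761 + 0.025838) = 1.688668
dt = 1.688668 - 1.681 = 0.007668

0.007668


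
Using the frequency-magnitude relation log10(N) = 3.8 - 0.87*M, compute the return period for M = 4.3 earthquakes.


log10(N) = 3.8 - 0.87*4.3 = 0.059
N = 10^0.059 = 1.145513
T = 1/N = 1/1.145513 = 0.873 years

0.873


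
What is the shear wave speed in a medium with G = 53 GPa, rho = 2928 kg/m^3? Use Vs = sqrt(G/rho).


Convert G to Pa: G = 53e9 Pa
Compute G/rho = 53e9 / 2928 = 18101092.8962
Vs = sqrt(18101092.8962) = 4254.54 m/s

4254.54


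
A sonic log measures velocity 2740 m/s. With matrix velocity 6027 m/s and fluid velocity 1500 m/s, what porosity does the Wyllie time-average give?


1/V - 1/Vm = 1/2740 - 1/6027 = 0.00019904
1/Vf - 1/Vm = 1/1500 - 1/6027 = 0.00050075
phi = 0.00019904 / 0.00050075 = 0.3975

0.3975


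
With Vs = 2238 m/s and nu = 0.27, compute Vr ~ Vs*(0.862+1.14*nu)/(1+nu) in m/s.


Numerator factor = 0.862 + 1.14*0.27 = 1.1698
Denominator = 1 + 0.27 = 1.27
Vr = 2238 * 1.1698 / 1.27 = 2061.43 m/s

2061.43


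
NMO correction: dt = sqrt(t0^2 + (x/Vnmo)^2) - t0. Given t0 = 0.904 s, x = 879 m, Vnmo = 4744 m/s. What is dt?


x/Vnmo = 879/4744 = 0.185287
(x/Vnmo)^2 = 0.034331
t0^2 = 0.817216
sqrt(0.817216 + 0.034331) = 0.922793
dt = 0.922793 - 0.904 = 0.018793

0.018793


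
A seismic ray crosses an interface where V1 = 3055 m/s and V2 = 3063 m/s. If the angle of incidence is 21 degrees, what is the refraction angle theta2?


sin(theta1) = sin(21 deg) = 0.358368
sin(theta2) = V2/V1 * sin(theta1) = 3063/3055 * 0.358368 = 0.359306
theta2 = arcsin(0.359306) = 21.0576 degrees

21.0576


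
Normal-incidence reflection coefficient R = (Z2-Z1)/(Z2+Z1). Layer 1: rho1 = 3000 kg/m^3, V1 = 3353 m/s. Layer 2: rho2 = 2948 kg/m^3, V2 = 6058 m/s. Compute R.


Z1 = 3000 * 3353 = 10059000
Z2 = 2948 * 6058 = 17858984
R = (17858984 - 10059000) / (17858984 + 10059000) = 7799984 / 27917984 = 0.2794

0.2794


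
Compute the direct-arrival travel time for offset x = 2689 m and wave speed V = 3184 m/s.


t = x / V
= 2689 / 3184
= 0.8445 s

0.8445


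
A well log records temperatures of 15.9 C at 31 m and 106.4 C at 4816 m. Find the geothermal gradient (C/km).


dT = 106.4 - 15.9 = 90.5 C
dz = 4816 - 31 = 4785 m
gradient = dT/dz * 1000 = 90.5/4785 * 1000 = 18.9133 C/km

18.9133


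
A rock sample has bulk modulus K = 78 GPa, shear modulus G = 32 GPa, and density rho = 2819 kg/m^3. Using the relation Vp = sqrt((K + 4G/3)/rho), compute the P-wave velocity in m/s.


First compute the effective modulus:
K + 4G/3 = 78e9 + 4*32e9/3 = 120666666666.67 Pa
Then divide by density:
120666666666.67 / 2819 = 42804777.1077 Pa/(kg/m^3)
Take the square root:
Vp = sqrt(42804777.1077) = 6542.54 m/s

6542.54


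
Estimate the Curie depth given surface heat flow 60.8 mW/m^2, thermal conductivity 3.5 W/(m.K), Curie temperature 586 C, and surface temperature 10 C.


T_Curie - T_surf = 586 - 10 = 576 C
Convert q to W/m^2: 60.8 mW/m^2 = 0.0608 W/m^2
d = 576 * 3.5 / 0.0608 = 33157.89 m

33157.89


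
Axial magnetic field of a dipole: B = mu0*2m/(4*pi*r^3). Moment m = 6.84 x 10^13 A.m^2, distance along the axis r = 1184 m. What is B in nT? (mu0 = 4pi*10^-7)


m = 6.84 x 10^13 = 68400000000000 A.m^2
2m = 136800000000000 A.m^2
r^3 = 1184^3 = 1659797504
B = (4pi*10^-7) * 136800000000000 / (4*pi * 1659797504) * 1e9
= 171907950.004433 / 20857630580.05 * 1e9
= 8241969.2565 nT

8241969.2565


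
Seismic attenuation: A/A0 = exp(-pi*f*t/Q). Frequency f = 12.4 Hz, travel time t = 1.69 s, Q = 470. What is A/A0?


pi*f*t/Q = pi*12.4*1.69/470 = 0.140075
A/A0 = exp(-0.140075) = 0.869293

0.869293


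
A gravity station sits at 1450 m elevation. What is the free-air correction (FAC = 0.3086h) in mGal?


FAC = 0.3086 * h
= 0.3086 * 1450
= 447.47 mGal

447.47


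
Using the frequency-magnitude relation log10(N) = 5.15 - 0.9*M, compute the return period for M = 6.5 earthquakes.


log10(N) = 5.15 - 0.9*6.5 = -0.7
N = 10^-0.7 = 0.199526
T = 1/N = 1/0.199526 = 5.0119 years

5.0119


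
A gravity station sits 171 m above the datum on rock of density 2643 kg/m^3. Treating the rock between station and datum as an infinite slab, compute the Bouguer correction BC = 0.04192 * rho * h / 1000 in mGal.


BC = 0.04192 * rho * h / 1000
= 0.04192 * 2643 * 171 / 1000
= 18.9459 mGal

18.9459


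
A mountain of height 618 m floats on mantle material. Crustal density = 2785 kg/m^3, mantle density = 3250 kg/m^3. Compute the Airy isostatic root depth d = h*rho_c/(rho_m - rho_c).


rho_m - rho_c = 3250 - 2785 = 465
d = 618 * 2785 / 465
= 1721130 / 465
= 3701.35 m

3701.35


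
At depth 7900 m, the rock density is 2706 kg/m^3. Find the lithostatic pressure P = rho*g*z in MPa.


P = rho * g * z / 1e6
= 2706 * 9.81 * 7900 / 1e6
= 209712294.0 / 1e6
= 209.7123 MPa

209.7123


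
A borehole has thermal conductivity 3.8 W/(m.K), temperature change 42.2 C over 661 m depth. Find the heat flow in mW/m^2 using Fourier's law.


q = k * dT / dz * 1000
= 3.8 * 42.2 / 661 * 1000
= 0.242602 * 1000
= 242.6021 mW/m^2

242.6021


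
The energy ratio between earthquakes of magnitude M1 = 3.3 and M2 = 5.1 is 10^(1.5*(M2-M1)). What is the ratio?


M2 - M1 = 5.1 - 3.3 = 1.8
1.5 * 1.8 = 2.7
ratio = 10^2.7 = 501.19

501.19


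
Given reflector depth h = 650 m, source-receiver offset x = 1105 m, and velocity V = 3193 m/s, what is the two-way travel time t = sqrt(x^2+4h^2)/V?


x^2 + 4h^2 = 1105^2 + 4*650^2 = 1221025 + 1690000 = 2911025
sqrt(2911025) = 1706.1726
t = 1706.1726 / 3193 = 0.5343 s

0.5343


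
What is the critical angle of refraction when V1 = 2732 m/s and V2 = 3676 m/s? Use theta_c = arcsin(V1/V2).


V1/V2 = 2732/3676 = 0.743199
theta_c = arcsin(0.743199) = 48.0047 degrees

48.0047


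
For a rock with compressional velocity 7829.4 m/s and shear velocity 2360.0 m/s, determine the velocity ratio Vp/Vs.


Vp/Vs = 7829.4 / 2360.0
= 3.3175

3.3175


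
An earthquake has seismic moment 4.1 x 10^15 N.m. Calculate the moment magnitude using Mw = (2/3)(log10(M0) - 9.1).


log10(M0) = log10(4.1 x 10^15) = 15.6128
Mw = 2/3 * (15.6128 - 9.1)
= 2/3 * 6.5128
= 4.34

4.34


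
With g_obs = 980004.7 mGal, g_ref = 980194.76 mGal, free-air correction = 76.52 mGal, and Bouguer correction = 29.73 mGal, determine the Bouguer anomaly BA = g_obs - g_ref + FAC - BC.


BA = g_obs - g_ref + FAC - BC
= 980004.7 - 980194.76 + 76.52 - 29.73
= -143.27 mGal

-143.27


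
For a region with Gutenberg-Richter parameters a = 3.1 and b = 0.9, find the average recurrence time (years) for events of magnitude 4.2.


log10(N) = 3.1 - 0.9*4.2 = -0.68
N = 10^-0.68 = 0.20893
T = 1/N = 1/0.20893 = 4.7863 years

4.7863


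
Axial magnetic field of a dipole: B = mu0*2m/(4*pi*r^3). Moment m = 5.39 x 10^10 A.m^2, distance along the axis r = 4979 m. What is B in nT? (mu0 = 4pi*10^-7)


m = 5.39 x 10^10 = 53900000000 A.m^2
2m = 107800000000 A.m^2
r^3 = 4979^3 = 123431605739
B = (4pi*10^-7) * 107800000000 / (4*pi * 123431605739) * 1e9
= 135465.475223 / 1551087303241.74 * 1e9
= 87.3358 nT

87.3358


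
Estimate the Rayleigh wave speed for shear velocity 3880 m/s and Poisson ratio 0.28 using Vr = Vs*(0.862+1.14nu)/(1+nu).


Numerator factor = 0.862 + 1.14*0.28 = 1.1812
Denominator = 1 + 0.28 = 1.28
Vr = 3880 * 1.1812 / 1.28 = 3580.51 m/s

3580.51


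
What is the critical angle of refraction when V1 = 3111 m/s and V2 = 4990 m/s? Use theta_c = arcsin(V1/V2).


V1/V2 = 3111/4990 = 0.623447
theta_c = arcsin(0.623447) = 38.5683 degrees

38.5683


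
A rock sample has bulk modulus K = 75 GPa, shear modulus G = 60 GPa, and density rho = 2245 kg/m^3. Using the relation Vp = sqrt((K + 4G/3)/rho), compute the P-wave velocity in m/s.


First compute the effective modulus:
K + 4G/3 = 75e9 + 4*60e9/3 = 155000000000.0 Pa
Then divide by density:
155000000000.0 / 2245 = 69042316.2584 Pa/(kg/m^3)
Take the square root:
Vp = sqrt(69042316.2584) = 8309.17 m/s

8309.17


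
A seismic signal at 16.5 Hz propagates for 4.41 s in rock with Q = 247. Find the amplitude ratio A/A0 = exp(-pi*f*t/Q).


pi*f*t/Q = pi*16.5*4.41/247 = 0.925498
A/A0 = exp(-0.925498) = 0.396334

0.396334


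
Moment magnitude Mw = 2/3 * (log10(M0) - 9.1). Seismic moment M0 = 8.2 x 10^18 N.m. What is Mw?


log10(M0) = log10(8.2 x 10^18) = 18.9138
Mw = 2/3 * (18.9138 - 9.1)
= 2/3 * 9.8138
= 6.54

6.54


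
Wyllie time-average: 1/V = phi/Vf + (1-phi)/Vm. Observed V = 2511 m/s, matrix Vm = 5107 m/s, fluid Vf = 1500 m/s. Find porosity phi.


1/V - 1/Vm = 1/2511 - 1/5107 = 0.00020244
1/Vf - 1/Vm = 1/1500 - 1/5107 = 0.00047086
phi = 0.00020244 / 0.00047086 = 0.4299

0.4299


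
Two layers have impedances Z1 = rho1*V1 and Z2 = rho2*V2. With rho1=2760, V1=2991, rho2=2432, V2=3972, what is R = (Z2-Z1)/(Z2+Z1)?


Z1 = 2760 * 2991 = 8255160
Z2 = 2432 * 3972 = 9659904
R = (9659904 - 8255160) / (9659904 + 8255160) = 1404744 / 17915064 = 0.0784

0.0784


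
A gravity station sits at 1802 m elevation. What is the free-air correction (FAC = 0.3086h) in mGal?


FAC = 0.3086 * h
= 0.3086 * 1802
= 556.0972 mGal

556.0972


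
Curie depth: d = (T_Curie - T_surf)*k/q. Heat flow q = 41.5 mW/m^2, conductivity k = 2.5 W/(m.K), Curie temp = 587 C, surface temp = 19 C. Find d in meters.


T_Curie - T_surf = 587 - 19 = 568 C
Convert q to W/m^2: 41.5 mW/m^2 = 0.0415 W/m^2
d = 568 * 2.5 / 0.0415 = 34216.87 m

34216.87


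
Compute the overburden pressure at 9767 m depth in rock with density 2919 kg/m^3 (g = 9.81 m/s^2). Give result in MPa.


P = rho * g * z / 1e6
= 2919 * 9.81 * 9767 / 1e6
= 279681854.13 / 1e6
= 279.6819 MPa

279.6819


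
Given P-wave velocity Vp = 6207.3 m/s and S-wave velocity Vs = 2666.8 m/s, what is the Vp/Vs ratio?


Vp/Vs = 6207.3 / 2666.8
= 2.3276

2.3276


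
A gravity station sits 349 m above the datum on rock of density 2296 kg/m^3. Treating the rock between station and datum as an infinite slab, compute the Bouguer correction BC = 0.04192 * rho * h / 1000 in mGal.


BC = 0.04192 * rho * h / 1000
= 0.04192 * 2296 * 349 / 1000
= 33.5907 mGal

33.5907


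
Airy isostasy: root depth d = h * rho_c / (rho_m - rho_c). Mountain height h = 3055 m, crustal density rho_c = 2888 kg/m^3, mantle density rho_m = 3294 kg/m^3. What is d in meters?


rho_m - rho_c = 3294 - 2888 = 406
d = 3055 * 2888 / 406
= 8822840 / 406
= 21731.13 m

21731.13


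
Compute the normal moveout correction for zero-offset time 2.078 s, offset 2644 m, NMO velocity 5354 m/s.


x/Vnmo = 2644/5354 = 0.493836
(x/Vnmo)^2 = 0.243874
t0^2 = 4.318084
sqrt(4.318084 + 0.243874) = 2.135874
dt = 2.135874 - 2.078 = 0.057874

0.057874


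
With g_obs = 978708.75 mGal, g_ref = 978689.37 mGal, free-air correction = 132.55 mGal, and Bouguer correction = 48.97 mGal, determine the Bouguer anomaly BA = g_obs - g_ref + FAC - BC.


BA = g_obs - g_ref + FAC - BC
= 978708.75 - 978689.37 + 132.55 - 48.97
= 102.96 mGal

102.96


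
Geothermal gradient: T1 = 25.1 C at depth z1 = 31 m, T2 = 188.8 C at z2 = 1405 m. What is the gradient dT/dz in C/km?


dT = 188.8 - 25.1 = 163.7 C
dz = 1405 - 31 = 1374 m
gradient = dT/dz * 1000 = 163.7/1374 * 1000 = 119.1412 C/km

119.1412


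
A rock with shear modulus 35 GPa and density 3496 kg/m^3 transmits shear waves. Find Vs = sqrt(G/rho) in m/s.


Convert G to Pa: G = 35e9 Pa
Compute G/rho = 35e9 / 3496 = 10011441.6476
Vs = sqrt(10011441.6476) = 3164.09 m/s

3164.09


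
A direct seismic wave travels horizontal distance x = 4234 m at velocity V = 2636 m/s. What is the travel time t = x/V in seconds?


t = x / V
= 4234 / 2636
= 1.6062 s

1.6062


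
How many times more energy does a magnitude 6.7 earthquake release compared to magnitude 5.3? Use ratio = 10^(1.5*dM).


M2 - M1 = 6.7 - 5.3 = 1.4
1.5 * 1.4 = 2.1
ratio = 10^2.1 = 125.89

125.89


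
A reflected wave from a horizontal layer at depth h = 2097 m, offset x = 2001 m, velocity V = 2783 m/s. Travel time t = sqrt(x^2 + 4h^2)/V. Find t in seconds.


x^2 + 4h^2 = 2001^2 + 4*2097^2 = 4004001 + 17589636 = 21593637
sqrt(21593637) = 4646.8954
t = 4646.8954 / 2783 = 1.6697 s

1.6697


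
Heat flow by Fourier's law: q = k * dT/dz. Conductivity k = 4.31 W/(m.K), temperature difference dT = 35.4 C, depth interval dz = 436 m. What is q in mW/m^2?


q = k * dT / dz * 1000
= 4.31 * 35.4 / 436 * 1000
= 0.34994 * 1000
= 349.9404 mW/m^2

349.9404


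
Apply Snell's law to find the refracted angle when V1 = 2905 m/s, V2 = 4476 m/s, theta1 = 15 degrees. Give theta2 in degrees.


sin(theta1) = sin(15 deg) = 0.258819
sin(theta2) = V2/V1 * sin(theta1) = 4476/2905 * 0.258819 = 0.398786
theta2 = arcsin(0.398786) = 23.5023 degrees

23.5023


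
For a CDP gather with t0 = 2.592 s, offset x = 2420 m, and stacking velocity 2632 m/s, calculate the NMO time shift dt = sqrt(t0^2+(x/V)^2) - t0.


x/Vnmo = 2420/2632 = 0.919453
(x/Vnmo)^2 = 0.845394
t0^2 = 6.718464
sqrt(6.718464 + 0.845394) = 2.750247
dt = 2.750247 - 2.592 = 0.158247

0.158247


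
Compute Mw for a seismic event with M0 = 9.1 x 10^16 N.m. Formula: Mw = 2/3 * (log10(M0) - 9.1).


log10(M0) = log10(9.1 x 10^16) = 16.959
Mw = 2/3 * (16.959 - 9.1)
= 2/3 * 7.859
= 5.24

5.24


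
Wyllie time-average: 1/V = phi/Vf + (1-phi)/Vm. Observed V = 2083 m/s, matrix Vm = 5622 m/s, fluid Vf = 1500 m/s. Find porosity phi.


1/V - 1/Vm = 1/2083 - 1/5622 = 0.0003022
1/Vf - 1/Vm = 1/1500 - 1/5622 = 0.00048879
phi = 0.0003022 / 0.00048879 = 0.6183

0.6183


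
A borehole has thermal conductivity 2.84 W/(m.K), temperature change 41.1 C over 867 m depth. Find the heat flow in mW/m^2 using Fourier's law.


q = k * dT / dz * 1000
= 2.84 * 41.1 / 867 * 1000
= 0.13463 * 1000
= 134.6298 mW/m^2

134.6298


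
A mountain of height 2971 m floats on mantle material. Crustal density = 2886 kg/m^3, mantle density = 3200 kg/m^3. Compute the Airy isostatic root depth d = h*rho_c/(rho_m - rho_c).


rho_m - rho_c = 3200 - 2886 = 314
d = 2971 * 2886 / 314
= 8574306 / 314
= 27306.71 m

27306.71


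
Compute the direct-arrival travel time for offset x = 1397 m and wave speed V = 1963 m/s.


t = x / V
= 1397 / 1963
= 0.7117 s

0.7117


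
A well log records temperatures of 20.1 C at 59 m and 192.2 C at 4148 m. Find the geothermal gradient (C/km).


dT = 192.2 - 20.1 = 172.1 C
dz = 4148 - 59 = 4089 m
gradient = dT/dz * 1000 = 172.1/4089 * 1000 = 42.0885 C/km

42.0885


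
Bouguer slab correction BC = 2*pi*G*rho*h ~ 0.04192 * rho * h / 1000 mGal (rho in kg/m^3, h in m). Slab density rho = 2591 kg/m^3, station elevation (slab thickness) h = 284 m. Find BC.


BC = 0.04192 * rho * h / 1000
= 0.04192 * 2591 * 284 / 1000
= 30.8466 mGal

30.8466


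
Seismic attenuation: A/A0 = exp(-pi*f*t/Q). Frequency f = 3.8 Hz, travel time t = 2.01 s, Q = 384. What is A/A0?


pi*f*t/Q = pi*3.8*2.01/384 = 0.062488
A/A0 = exp(-0.062488) = 0.939424

0.939424


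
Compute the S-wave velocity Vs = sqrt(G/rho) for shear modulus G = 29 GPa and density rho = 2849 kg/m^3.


Convert G to Pa: G = 29e9 Pa
Compute G/rho = 29e9 / 2849 = 10179010.179
Vs = sqrt(10179010.179) = 3190.46 m/s

3190.46


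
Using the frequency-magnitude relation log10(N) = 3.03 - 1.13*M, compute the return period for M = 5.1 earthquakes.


log10(N) = 3.03 - 1.13*5.1 = -2.733
N = 10^-2.733 = 0.001849
T = 1/N = 1/0.001849 = 540.7543 years

540.7543


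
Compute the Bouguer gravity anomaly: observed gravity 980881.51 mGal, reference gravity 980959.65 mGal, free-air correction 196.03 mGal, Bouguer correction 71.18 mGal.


BA = g_obs - g_ref + FAC - BC
= 980881.51 - 980959.65 + 196.03 - 71.18
= 46.71 mGal

46.71


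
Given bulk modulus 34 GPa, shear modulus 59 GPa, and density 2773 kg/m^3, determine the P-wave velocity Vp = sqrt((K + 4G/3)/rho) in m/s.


First compute the effective modulus:
K + 4G/3 = 34e9 + 4*59e9/3 = 112666666666.67 Pa
Then divide by density:
112666666666.67 / 2773 = 40629883.3994 Pa/(kg/m^3)
Take the square root:
Vp = sqrt(40629883.3994) = 6374.16 m/s

6374.16


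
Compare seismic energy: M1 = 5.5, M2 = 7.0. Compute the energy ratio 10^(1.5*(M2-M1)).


M2 - M1 = 7.0 - 5.5 = 1.5
1.5 * 1.5 = 2.25
ratio = 10^2.25 = 177.83

177.83


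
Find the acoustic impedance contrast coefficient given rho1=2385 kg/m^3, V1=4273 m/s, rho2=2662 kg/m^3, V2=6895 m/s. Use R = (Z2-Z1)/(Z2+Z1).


Z1 = 2385 * 4273 = 10191105
Z2 = 2662 * 6895 = 18354490
R = (18354490 - 10191105) / (18354490 + 10191105) = 8163385 / 28545595 = 0.286

0.286


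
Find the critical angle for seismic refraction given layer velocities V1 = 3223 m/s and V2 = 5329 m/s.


V1/V2 = 3223/5329 = 0.604804
theta_c = arcsin(0.604804) = 37.2147 degrees

37.2147


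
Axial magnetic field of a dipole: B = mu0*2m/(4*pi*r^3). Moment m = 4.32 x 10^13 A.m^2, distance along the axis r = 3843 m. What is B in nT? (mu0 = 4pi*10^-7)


m = 4.32 x 10^13 = 43200000000000 A.m^2
2m = 86400000000000 A.m^2
r^3 = 3843^3 = 56755918107
B = (4pi*10^-7) * 86400000000000 / (4*pi * 56755918107) * 1e9
= 108573442.108063 / 713215901490.78 * 1e9
= 152230.8208 nT

152230.8208


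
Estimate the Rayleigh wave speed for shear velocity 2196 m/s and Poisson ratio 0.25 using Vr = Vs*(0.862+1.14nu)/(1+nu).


Numerator factor = 0.862 + 1.14*0.25 = 1.147
Denominator = 1 + 0.25 = 1.25
Vr = 2196 * 1.147 / 1.25 = 2015.05 m/s

2015.05


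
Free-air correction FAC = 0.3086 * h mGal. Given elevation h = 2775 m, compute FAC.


FAC = 0.3086 * h
= 0.3086 * 2775
= 856.365 mGal

856.365


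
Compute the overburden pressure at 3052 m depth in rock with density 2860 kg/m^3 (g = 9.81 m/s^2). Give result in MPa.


P = rho * g * z / 1e6
= 2860 * 9.81 * 3052 / 1e6
= 85628743.2 / 1e6
= 85.6287 MPa

85.6287


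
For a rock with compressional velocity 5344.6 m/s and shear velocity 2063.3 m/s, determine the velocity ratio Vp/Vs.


Vp/Vs = 5344.6 / 2063.3
= 2.5903

2.5903


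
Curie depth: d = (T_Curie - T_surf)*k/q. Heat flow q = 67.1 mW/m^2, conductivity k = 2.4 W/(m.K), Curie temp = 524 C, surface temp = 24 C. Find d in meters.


T_Curie - T_surf = 524 - 24 = 500 C
Convert q to W/m^2: 67.1 mW/m^2 = 0.0671 W/m^2
d = 500 * 2.4 / 0.0671 = 17883.76 m

17883.76


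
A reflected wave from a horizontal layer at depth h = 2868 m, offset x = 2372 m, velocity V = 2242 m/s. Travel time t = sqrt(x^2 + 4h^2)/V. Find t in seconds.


x^2 + 4h^2 = 2372^2 + 4*2868^2 = 5626384 + 32901696 = 38528080
sqrt(38528080) = 6207.0992
t = 6207.0992 / 2242 = 2.7686 s

2.7686


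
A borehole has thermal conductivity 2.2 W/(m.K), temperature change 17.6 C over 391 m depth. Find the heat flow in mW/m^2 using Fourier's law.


q = k * dT / dz * 1000
= 2.2 * 17.6 / 391 * 1000
= 0.099028 * 1000
= 99.0281 mW/m^2

99.0281


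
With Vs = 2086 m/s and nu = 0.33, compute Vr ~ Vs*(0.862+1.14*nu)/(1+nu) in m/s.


Numerator factor = 0.862 + 1.14*0.33 = 1.2382
Denominator = 1 + 0.33 = 1.33
Vr = 2086 * 1.2382 / 1.33 = 1942.02 m/s

1942.02


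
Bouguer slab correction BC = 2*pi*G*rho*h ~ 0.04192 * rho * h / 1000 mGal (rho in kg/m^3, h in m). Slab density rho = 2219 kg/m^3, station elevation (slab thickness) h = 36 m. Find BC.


BC = 0.04192 * rho * h / 1000
= 0.04192 * 2219 * 36 / 1000
= 3.3487 mGal

3.3487


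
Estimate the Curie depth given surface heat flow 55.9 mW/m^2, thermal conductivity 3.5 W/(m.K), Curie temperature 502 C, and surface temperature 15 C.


T_Curie - T_surf = 502 - 15 = 487 C
Convert q to W/m^2: 55.9 mW/m^2 = 0.0559 W/m^2
d = 487 * 3.5 / 0.0559 = 30491.95 m

30491.95


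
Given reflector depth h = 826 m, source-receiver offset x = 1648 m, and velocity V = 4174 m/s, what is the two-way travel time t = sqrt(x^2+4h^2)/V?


x^2 + 4h^2 = 1648^2 + 4*826^2 = 2715904 + 2729104 = 5445008
sqrt(5445008) = 2333.4541
t = 2333.4541 / 4174 = 0.559 s

0.559


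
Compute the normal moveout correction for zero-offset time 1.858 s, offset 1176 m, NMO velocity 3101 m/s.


x/Vnmo = 1176/3101 = 0.379233
(x/Vnmo)^2 = 0.143817
t0^2 = 3.452164
sqrt(3.452164 + 0.143817) = 1.896307
dt = 1.896307 - 1.858 = 0.038307

0.038307


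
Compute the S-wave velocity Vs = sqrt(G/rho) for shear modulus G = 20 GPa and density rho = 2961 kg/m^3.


Convert G to Pa: G = 20e9 Pa
Compute G/rho = 20e9 / 2961 = 6754474.8396
Vs = sqrt(6754474.8396) = 2598.94 m/s

2598.94


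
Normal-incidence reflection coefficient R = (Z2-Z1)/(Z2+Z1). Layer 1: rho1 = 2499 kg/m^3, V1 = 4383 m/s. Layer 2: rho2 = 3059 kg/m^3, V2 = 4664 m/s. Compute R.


Z1 = 2499 * 4383 = 10953117
Z2 = 3059 * 4664 = 14267176
R = (14267176 - 10953117) / (14267176 + 10953117) = 3314059 / 25220293 = 0.1314

0.1314


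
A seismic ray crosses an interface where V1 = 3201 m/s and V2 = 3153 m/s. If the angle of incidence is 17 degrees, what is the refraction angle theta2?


sin(theta1) = sin(17 deg) = 0.292372
sin(theta2) = V2/V1 * sin(theta1) = 3153/3201 * 0.292372 = 0.287987
theta2 = arcsin(0.287987) = 16.7375 degrees

16.7375


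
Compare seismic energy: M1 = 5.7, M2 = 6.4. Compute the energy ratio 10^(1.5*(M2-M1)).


M2 - M1 = 6.4 - 5.7 = 0.7
1.5 * 0.7 = 1.05
ratio = 10^1.05 = 11.22

11.22


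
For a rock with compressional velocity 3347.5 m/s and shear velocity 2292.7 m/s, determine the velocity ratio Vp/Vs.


Vp/Vs = 3347.5 / 2292.7
= 1.4601

1.4601


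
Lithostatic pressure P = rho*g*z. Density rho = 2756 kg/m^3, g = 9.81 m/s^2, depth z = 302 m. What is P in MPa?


P = rho * g * z / 1e6
= 2756 * 9.81 * 302 / 1e6
= 8164980.72 / 1e6
= 8.165 MPa

8.165


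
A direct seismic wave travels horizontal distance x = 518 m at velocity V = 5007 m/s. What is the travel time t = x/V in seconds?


t = x / V
= 518 / 5007
= 0.1035 s

0.1035


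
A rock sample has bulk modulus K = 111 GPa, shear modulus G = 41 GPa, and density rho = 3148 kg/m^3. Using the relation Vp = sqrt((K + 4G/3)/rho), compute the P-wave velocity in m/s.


First compute the effective modulus:
K + 4G/3 = 111e9 + 4*41e9/3 = 165666666666.67 Pa
Then divide by density:
165666666666.67 / 3148 = 52626005.9297 Pa/(kg/m^3)
Take the square root:
Vp = sqrt(52626005.9297) = 7254.38 m/s

7254.38


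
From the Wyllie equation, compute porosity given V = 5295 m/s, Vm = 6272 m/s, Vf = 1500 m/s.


1/V - 1/Vm = 1/5295 - 1/6272 = 2.942e-05
1/Vf - 1/Vm = 1/1500 - 1/6272 = 0.00050723
phi = 2.942e-05 / 0.00050723 = 0.058

0.058


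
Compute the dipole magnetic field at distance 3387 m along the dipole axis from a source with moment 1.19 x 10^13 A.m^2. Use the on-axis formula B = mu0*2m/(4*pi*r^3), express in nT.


m = 1.19 x 10^13 = 11900000000000 A.m^2
2m = 23800000000000 A.m^2
r^3 = 3387^3 = 38854881603
B = (4pi*10^-7) * 23800000000000 / (4*pi * 38854881603) * 1e9
= 29907962.062175 / 488264842400.34 * 1e9
= 61253.5646 nT

61253.5646


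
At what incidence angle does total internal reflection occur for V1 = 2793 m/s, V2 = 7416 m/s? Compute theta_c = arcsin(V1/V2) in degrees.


V1/V2 = 2793/7416 = 0.376618
theta_c = arcsin(0.376618) = 22.1244 degrees

22.1244


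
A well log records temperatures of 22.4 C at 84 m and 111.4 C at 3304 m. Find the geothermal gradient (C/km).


dT = 111.4 - 22.4 = 89.0 C
dz = 3304 - 84 = 3220 m
gradient = dT/dz * 1000 = 89.0/3220 * 1000 = 27.6398 C/km

27.6398


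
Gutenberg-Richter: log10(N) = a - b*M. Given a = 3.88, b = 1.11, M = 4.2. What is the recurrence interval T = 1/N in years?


log10(N) = 3.88 - 1.11*4.2 = -0.782
N = 10^-0.782 = 0.165196
T = 1/N = 1/0.165196 = 6.0534 years

6.0534


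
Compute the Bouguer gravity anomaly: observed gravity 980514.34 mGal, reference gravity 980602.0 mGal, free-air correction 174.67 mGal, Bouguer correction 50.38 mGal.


BA = g_obs - g_ref + FAC - BC
= 980514.34 - 980602.0 + 174.67 - 50.38
= 36.63 mGal

36.63


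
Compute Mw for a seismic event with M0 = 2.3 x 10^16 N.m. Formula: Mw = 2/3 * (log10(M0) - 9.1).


log10(M0) = log10(2.3 x 10^16) = 16.3617
Mw = 2/3 * (16.3617 - 9.1)
= 2/3 * 7.2617
= 4.84

4.84


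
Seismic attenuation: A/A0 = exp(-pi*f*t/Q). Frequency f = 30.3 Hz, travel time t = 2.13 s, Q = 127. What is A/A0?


pi*f*t/Q = pi*30.3*2.13/127 = 1.596498
A/A0 = exp(-1.596498) = 0.202605

0.202605


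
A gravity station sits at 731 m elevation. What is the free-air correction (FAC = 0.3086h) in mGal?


FAC = 0.3086 * h
= 0.3086 * 731
= 225.5866 mGal

225.5866


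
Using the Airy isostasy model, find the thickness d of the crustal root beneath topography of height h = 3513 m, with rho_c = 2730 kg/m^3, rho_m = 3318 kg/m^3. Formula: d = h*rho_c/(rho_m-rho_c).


rho_m - rho_c = 3318 - 2730 = 588
d = 3513 * 2730 / 588
= 9590490 / 588
= 16310.36 m

16310.36


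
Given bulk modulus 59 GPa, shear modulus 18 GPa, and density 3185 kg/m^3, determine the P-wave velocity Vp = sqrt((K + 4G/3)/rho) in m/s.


First compute the effective modulus:
K + 4G/3 = 59e9 + 4*18e9/3 = 83000000000.0 Pa
Then divide by density:
83000000000.0 / 3185 = 26059654.6311 Pa/(kg/m^3)
Take the square root:
Vp = sqrt(26059654.6311) = 5104.87 m/s

5104.87


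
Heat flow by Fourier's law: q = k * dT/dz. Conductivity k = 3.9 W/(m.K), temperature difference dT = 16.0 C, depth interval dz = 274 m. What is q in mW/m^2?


q = k * dT / dz * 1000
= 3.9 * 16.0 / 274 * 1000
= 0.227737 * 1000
= 227.7372 mW/m^2

227.7372
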